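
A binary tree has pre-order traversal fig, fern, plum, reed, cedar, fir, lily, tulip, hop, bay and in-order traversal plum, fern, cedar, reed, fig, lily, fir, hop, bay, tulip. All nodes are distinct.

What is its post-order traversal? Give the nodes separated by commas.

plum, cedar, reed, fern, lily, bay, hop, tulip, fir, fig

The first element of pre-order is the root; it splits in-order into left and right subtrees.
Root fig: left subtree has 4 nodes {plum, fern, cedar, reed}, right has 5 {lily, fir, hop, bay, tulip}.
  Root fern: left subtree has 1 node {plum}, right has 2 {cedar, reed}.
    Root reed: left subtree has 1 node {cedar}, right has 0 { }.
  Root fir: left subtree has 1 node {lily}, right has 3 {hop, bay, tulip}.
    Root tulip: left subtree has 2 nodes {hop, bay}, right has 0 { }.
      Root hop: left subtree has 0 nodes { }, right has 1 {bay}.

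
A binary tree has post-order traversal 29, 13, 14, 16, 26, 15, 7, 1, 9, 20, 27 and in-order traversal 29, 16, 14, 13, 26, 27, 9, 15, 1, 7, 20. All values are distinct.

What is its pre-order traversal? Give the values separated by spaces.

27 26 16 29 14 13 20 9 1 15 7

The last element of post-order is the root; it splits in-order into left and right subtrees.
Root 27: left subtree has 5 nodes {29, 16, 14, 13, 26}, right has 5 {9, 15, 1, 7, 20}.
  Root 26: left subtree has 4 nodes {29, 16, 14, 13}, right has 0 { }.
    Root 16: left subtree has 1 node {29}, right has 2 {14, 13}.
      Root 14: left subtree has 0 nodes { }, right has 1 {13}.
  Root 20: left subtree has 4 nodes {9, 15, 1, 7}, right has 0 { }.
    Root 9: left subtree has 0 nodes { }, right has 3 {15, 1, 7}.
      Root 1: left subtree has 1 node {15}, right has 1 {7}.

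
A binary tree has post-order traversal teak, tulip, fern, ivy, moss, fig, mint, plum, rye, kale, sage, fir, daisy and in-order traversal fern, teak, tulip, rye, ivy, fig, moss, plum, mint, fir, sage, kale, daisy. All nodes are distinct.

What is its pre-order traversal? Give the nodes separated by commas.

daisy, fir, rye, fern, tulip, teak, plum, fig, ivy, moss, mint, sage, kale

The last element of post-order is the root; it splits in-order into left and right subtrees.
Root daisy: left subtree has 12 nodes {fern, teak, tulip, rye, ivy, fig, moss, plum, mint, fir, sage, kale}, right has 0 { }.
  Root fir: left subtree has 9 nodes {fern, teak, tulip, rye, ivy, fig, moss, plum, mint}, right has 2 {sage, kale}.
    Root rye: left subtree has 3 nodes {fern, teak, tulip}, right has 5 {ivy, fig, moss, plum, mint}.
      Root fern: left subtree has 0 nodes { }, right has 2 {teak, tulip}.
        Root tulip: left subtree has 1 node {teak}, right has 0 { }.
      Root plum: left subtree has 3 nodes {ivy, fig, moss}, right has 1 {mint}.
        Root fig: left subtree has 1 node {ivy}, right has 1 {moss}.
    Root sage: left subtree has 0 nodes { }, right has 1 {kale}.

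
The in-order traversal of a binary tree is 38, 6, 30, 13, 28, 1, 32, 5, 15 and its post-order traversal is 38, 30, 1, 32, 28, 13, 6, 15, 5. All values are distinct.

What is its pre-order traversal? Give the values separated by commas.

5, 6, 38, 13, 30, 28, 32, 1, 15

The last element of post-order is the root; it splits in-order into left and right subtrees.
Root 5: left subtree has 7 nodes {38, 6, 30, 13, 28, 1, 32}, right has 1 {15}.
  Root 6: left subtree has 1 node {38}, right has 5 {30, 13, 28, 1, 32}.
    Root 13: left subtree has 1 node {30}, right has 3 {28, 1, 32}.
      Root 28: left subtree has 0 nodes { }, right has 2 {1, 32}.
        Root 32: left subtree has 1 node {1}, right has 0 { }.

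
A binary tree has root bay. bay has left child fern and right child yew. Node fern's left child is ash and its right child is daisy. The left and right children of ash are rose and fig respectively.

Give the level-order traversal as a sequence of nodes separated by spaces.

Level-order visits nodes level by level from the root, left to right within each level.
Level 0: bay
Level 1: fern, yew
Level 2: ash, daisy
Level 3: rose, fig

bay fern yew ash daisy rose fig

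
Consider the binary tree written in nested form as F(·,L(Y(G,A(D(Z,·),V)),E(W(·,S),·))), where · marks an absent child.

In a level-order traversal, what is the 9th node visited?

Level-order visits nodes level by level from the root, left to right within each level.
Level 0: F
Level 1: L
Level 2: Y, E
Level 3: G, A, W
Level 4: D, V, S
Level 5: Z
Full level-order sequence: F, L, Y, E, G, A, W, D, V, S, Z.

V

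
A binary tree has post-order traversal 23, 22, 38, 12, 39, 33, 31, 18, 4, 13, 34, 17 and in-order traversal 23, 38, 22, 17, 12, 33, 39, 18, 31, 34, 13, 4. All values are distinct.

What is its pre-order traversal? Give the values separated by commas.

The last element of post-order is the root; it splits in-order into left and right subtrees.
Root 17: left subtree has 3 nodes {23, 38, 22}, right has 8 {12, 33, 39, 18, 31, 34, 13, 4}.
  Root 38: left subtree has 1 node {23}, right has 1 {22}.
  Root 34: left subtree has 5 nodes {12, 33, 39, 18, 31}, right has 2 {13, 4}.
    Root 18: left subtree has 3 nodes {12, 33, 39}, right has 1 {31}.
      Root 33: left subtree has 1 node {12}, right has 1 {39}.
    Root 13: left subtree has 0 nodes { }, right has 1 {4}.

17, 38, 23, 22, 34, 18, 33, 12, 39, 31, 13, 4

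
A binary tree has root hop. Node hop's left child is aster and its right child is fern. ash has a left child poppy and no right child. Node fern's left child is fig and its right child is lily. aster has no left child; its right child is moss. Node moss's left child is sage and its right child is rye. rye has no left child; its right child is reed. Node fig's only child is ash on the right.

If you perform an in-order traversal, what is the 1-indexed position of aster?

In-order visits the left subtree, then the node, then the right subtree.
At hop: go left to aster.
  At aster: no left child.
  Visit aster.
  At aster: go right to moss.
    At moss: go left to sage.
      sage is a leaf — visit sage.
    Visit moss.
    At moss: go right to rye.
      At rye: no left child.
      Visit rye.
      At rye: go right to reed.
        reed is a leaf — visit reed.
Visit hop.
At hop: go right to fern.
  At fern: go left to fig.
    At fig: no left child.
    Visit fig.
    At fig: go right to ash.
      At ash: go left to poppy.
        poppy is a leaf — visit poppy.
      Visit ash.
      At ash: no right child.
  Visit fern.
  At fern: go right to lily.
    lily is a leaf — visit lily.
Full in-order sequence: aster, sage, moss, rye, reed, hop, fig, poppy, ash, fern, lily.

1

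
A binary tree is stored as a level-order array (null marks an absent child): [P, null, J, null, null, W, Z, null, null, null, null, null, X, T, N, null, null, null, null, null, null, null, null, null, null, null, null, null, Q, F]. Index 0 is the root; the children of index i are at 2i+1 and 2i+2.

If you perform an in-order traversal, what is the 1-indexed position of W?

2

In-order visits the left subtree, then the node, then the right subtree.
At P: no left child.
Visit P.
At P: go right to J.
  At J: go left to W.
    At W: no left child.
    Visit W.
    At W: go right to X.
      X is a leaf — visit X.
  Visit J.
  At J: go right to Z.
    At Z: go left to T.
      At T: no left child.
      Visit T.
      At T: go right to Q.
        Q is a leaf — visit Q.
    Visit Z.
    At Z: go right to N.
      At N: go left to F.
        F is a leaf — visit F.
      Visit N.
      At N: no right child.
Full in-order sequence: P, W, X, J, T, Q, Z, F, N.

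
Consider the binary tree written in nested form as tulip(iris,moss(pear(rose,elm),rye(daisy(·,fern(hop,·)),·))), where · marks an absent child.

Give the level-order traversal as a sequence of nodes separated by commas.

Level-order visits nodes level by level from the root, left to right within each level.
Level 0: tulip
Level 1: iris, moss
Level 2: pear, rye
Level 3: rose, elm, daisy
Level 4: fern
Level 5: hop

tulip, iris, moss, pear, rye, rose, elm, daisy, fern, hop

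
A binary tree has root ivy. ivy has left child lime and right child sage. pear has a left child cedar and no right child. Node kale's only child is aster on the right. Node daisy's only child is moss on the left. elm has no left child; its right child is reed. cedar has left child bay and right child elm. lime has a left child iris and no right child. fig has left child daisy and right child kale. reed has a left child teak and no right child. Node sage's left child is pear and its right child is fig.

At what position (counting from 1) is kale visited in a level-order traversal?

9

Level-order visits nodes level by level from the root, left to right within each level.
Level 0: ivy
Level 1: lime, sage
Level 2: iris, pear, fig
Level 3: cedar, daisy, kale
Level 4: bay, elm, moss, aster
Level 5: reed
Level 6: teak
Full level-order sequence: ivy, lime, sage, iris, pear, fig, cedar, daisy, kale, bay, elm, moss, aster, reed, teak.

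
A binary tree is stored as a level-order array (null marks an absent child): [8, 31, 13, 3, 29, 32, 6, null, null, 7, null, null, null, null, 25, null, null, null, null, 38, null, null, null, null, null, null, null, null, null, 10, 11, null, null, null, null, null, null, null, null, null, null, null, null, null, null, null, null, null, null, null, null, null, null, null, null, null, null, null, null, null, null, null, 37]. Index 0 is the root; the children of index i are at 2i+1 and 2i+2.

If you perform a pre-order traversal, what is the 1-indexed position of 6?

Pre-order visits the node, then its left subtree, then its right subtree.
Visit 8.
At 8: go left to 31.
  Visit 31.
  At 31: go left to 3.
    3 is a leaf — visit 3.
  At 31: go right to 29.
    Visit 29.
    At 29: go left to 7.
      Visit 7.
      At 7: go left to 38.
        38 is a leaf — visit 38.
      At 7: no right child.
    At 29: no right child.
At 8: go right to 13.
  Visit 13.
  At 13: go left to 32.
    32 is a leaf — visit 32.
  At 13: go right to 6.
    Visit 6.
    At 6: no left child.
    At 6: go right to 25.
      Visit 25.
      At 25: go left to 10.
        10 is a leaf — visit 10.
      At 25: go right to 11.
        Visit 11.
        At 11: no left child.
        At 11: go right to 37.
          37 is a leaf — visit 37.
Full pre-order sequence: 8, 31, 3, 29, 7, 38, 13, 32, 6, 25, 10, 11, 37.

9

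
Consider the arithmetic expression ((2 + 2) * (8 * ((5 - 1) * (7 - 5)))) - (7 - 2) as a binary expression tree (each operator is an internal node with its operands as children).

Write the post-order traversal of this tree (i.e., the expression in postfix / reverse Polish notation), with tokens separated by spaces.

2 2 + 8 5 1 - 7 5 - * * * 7 2 - -

Post-order on an expression tree gives postfix notation: for each operator, emit left operand, right operand, then the operator.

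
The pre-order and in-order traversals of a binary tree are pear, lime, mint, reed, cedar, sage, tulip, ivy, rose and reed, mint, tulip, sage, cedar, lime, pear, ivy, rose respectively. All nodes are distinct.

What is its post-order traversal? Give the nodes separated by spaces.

reed tulip sage cedar mint lime rose ivy pear

The first element of pre-order is the root; it splits in-order into left and right subtrees.
Root pear: left subtree has 6 nodes {reed, mint, tulip, sage, cedar, lime}, right has 2 {ivy, rose}.
  Root lime: left subtree has 5 nodes {reed, mint, tulip, sage, cedar}, right has 0 { }.
    Root mint: left subtree has 1 node {reed}, right has 3 {tulip, sage, cedar}.
      Root cedar: left subtree has 2 nodes {tulip, sage}, right has 0 { }.
        Root sage: left subtree has 1 node {tulip}, right has 0 { }.
  Root ivy: left subtree has 0 nodes { }, right has 1 {rose}.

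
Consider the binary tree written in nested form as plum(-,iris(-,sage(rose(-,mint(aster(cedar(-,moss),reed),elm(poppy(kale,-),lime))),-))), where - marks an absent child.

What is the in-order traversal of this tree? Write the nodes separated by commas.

plum, iris, rose, cedar, moss, aster, reed, mint, kale, poppy, elm, lime, sage

In-order visits the left subtree, then the node, then the right subtree.
At plum: no left child.
Visit plum.
At plum: go right to iris.
  At iris: no left child.
  Visit iris.
  At iris: go right to sage.
    At sage: go left to rose.
      At rose: no left child.
      Visit rose.
      At rose: go right to mint.
        At mint: go left to aster.
          At aster: go left to cedar.
            At cedar: no left child.
            Visit cedar.
            At cedar: go right to moss.
              moss is a leaf — visit moss.
          Visit aster.
          At aster: go right to reed.
            reed is a leaf — visit reed.
        Visit mint.
        At mint: go right to elm.
          At elm: go left to poppy.
            At poppy: go left to kale.
              kale is a leaf — visit kale.
            Visit poppy.
            At poppy: no right child.
          Visit elm.
          At elm: go right to lime.
            lime is a leaf — visit lime.
    Visit sage.
    At sage: no right child.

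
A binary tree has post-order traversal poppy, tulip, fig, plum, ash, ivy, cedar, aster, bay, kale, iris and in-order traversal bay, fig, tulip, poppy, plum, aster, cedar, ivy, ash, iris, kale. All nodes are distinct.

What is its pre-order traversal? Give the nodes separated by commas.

iris, bay, aster, plum, fig, tulip, poppy, cedar, ivy, ash, kale

The last element of post-order is the root; it splits in-order into left and right subtrees.
Root iris: left subtree has 9 nodes {bay, fig, tulip, poppy, plum, aster, cedar, ivy, ash}, right has 1 {kale}.
  Root bay: left subtree has 0 nodes { }, right has 8 {fig, tulip, poppy, plum, aster, cedar, ivy, ash}.
    Root aster: left subtree has 4 nodes {fig, tulip, poppy, plum}, right has 3 {cedar, ivy, ash}.
      Root plum: left subtree has 3 nodes {fig, tulip, poppy}, right has 0 { }.
        Root fig: left subtree has 0 nodes { }, right has 2 {tulip, poppy}.
          Root tulip: left subtree has 0 nodes { }, right has 1 {poppy}.
      Root cedar: left subtree has 0 nodes { }, right has 2 {ivy, ash}.
        Root ivy: left subtree has 0 nodes { }, right has 1 {ash}.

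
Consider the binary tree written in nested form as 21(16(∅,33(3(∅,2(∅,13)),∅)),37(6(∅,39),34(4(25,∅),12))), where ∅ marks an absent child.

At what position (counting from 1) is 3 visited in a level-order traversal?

Level-order visits nodes level by level from the root, left to right within each level.
Level 0: 21
Level 1: 16, 37
Level 2: 33, 6, 34
Level 3: 3, 39, 4, 12
Level 4: 2, 25
Level 5: 13
Full level-order sequence: 21, 16, 37, 33, 6, 34, 3, 39, 4, 12, 2, 25, 13.

7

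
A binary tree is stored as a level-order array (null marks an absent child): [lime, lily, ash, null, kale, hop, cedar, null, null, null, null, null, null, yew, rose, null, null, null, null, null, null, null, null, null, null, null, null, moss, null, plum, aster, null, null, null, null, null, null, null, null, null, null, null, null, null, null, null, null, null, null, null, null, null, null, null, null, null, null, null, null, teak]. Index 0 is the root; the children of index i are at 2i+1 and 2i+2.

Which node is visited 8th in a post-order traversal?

aster

Post-order visits the left subtree, then the right subtree, then the node.
At lime: go left to lily.
  At lily: no left child.
  At lily: go right to kale.
    kale is a leaf — visit kale.
  Visit lily.
At lime: go right to ash.
  At ash: go left to hop.
    hop is a leaf — visit hop.
  At ash: go right to cedar.
    At cedar: go left to yew.
      At yew: go left to moss.
        moss is a leaf — visit moss.
      At yew: no right child.
      Visit yew.
    At cedar: go right to rose.
      At rose: go left to plum.
        At plum: go left to teak.
          teak is a leaf — visit teak.
        At plum: no right child.
        Visit plum.
      At rose: go right to aster.
        aster is a leaf — visit aster.
      Visit rose.
    Visit cedar.
  Visit ash.
Visit lime.
Full post-order sequence: kale, lily, hop, moss, yew, teak, plum, aster, rose, cedar, ash, lime.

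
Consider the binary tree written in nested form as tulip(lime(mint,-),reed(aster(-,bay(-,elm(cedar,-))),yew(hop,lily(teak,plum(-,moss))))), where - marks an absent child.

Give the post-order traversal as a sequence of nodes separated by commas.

mint, lime, cedar, elm, bay, aster, hop, teak, moss, plum, lily, yew, reed, tulip

Post-order visits the left subtree, then the right subtree, then the node.
At tulip: go left to lime.
  At lime: go left to mint.
    mint is a leaf — visit mint.
  At lime: no right child.
  Visit lime.
At tulip: go right to reed.
  At reed: go left to aster.
    At aster: no left child.
    At aster: go right to bay.
      At bay: no left child.
      At bay: go right to elm.
        At elm: go left to cedar.
          cedar is a leaf — visit cedar.
        At elm: no right child.
        Visit elm.
      Visit bay.
    Visit aster.
  At reed: go right to yew.
    At yew: go left to hop.
      hop is a leaf — visit hop.
    At yew: go right to lily.
      At lily: go left to teak.
        teak is a leaf — visit teak.
      At lily: go right to plum.
        At plum: no left child.
        At plum: go right to moss.
          moss is a leaf — visit moss.
        Visit plum.
      Visit lily.
    Visit yew.
  Visit reed.
Visit tulip.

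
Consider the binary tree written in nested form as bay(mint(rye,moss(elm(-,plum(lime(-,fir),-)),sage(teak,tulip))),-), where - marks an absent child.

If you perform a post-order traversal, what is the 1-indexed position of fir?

2

Post-order visits the left subtree, then the right subtree, then the node.
At bay: go left to mint.
  At mint: go left to rye.
    rye is a leaf — visit rye.
  At mint: go right to moss.
    At moss: go left to elm.
      At elm: no left child.
      At elm: go right to plum.
        At plum: go left to lime.
          At lime: no left child.
          At lime: go right to fir.
            fir is a leaf — visit fir.
          Visit lime.
        At plum: no right child.
        Visit plum.
      Visit elm.
    At moss: go right to sage.
      At sage: go left to teak.
        teak is a leaf — visit teak.
      At sage: go right to tulip.
        tulip is a leaf — visit tulip.
      Visit sage.
    Visit moss.
  Visit mint.
At bay: no right child.
Visit bay.
Full post-order sequence: rye, fir, lime, plum, elm, teak, tulip, sage, moss, mint, bay.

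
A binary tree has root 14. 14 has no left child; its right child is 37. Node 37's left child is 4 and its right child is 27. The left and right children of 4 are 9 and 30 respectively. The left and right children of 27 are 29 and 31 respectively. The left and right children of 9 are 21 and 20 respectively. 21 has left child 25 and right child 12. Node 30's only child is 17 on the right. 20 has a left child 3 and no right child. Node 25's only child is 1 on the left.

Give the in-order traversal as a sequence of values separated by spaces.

14 1 25 21 12 9 3 20 4 30 17 37 29 27 31

In-order visits the left subtree, then the node, then the right subtree.
At 14: no left child.
Visit 14.
At 14: go right to 37.
  At 37: go left to 4.
    At 4: go left to 9.
      At 9: go left to 21.
        At 21: go left to 25.
          At 25: go left to 1.
            1 is a leaf — visit 1.
          Visit 25.
          At 25: no right child.
        Visit 21.
        At 21: go right to 12.
          12 is a leaf — visit 12.
      Visit 9.
      At 9: go right to 20.
        At 20: go left to 3.
          3 is a leaf — visit 3.
        Visit 20.
        At 20: no right child.
    Visit 4.
    At 4: go right to 30.
      At 30: no left child.
      Visit 30.
      At 30: go right to 17.
        17 is a leaf — visit 17.
  Visit 37.
  At 37: go right to 27.
    At 27: go left to 29.
      29 is a leaf — visit 29.
    Visit 27.
    At 27: go right to 31.
      31 is a leaf — visit 31.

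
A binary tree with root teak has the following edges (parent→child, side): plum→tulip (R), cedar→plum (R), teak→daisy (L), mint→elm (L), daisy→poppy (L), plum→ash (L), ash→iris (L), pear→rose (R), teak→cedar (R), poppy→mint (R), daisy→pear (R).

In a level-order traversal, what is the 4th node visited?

poppy

Level-order visits nodes level by level from the root, left to right within each level.
Level 0: teak
Level 1: daisy, cedar
Level 2: poppy, pear, plum
Level 3: mint, rose, ash, tulip
Level 4: elm, iris
Full level-order sequence: teak, daisy, cedar, poppy, pear, plum, mint, rose, ash, tulip, elm, iris.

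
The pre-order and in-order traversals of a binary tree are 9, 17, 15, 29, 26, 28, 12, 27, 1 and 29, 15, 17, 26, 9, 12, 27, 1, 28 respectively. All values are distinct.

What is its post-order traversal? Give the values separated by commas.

The first element of pre-order is the root; it splits in-order into left and right subtrees.
Root 9: left subtree has 4 nodes {29, 15, 17, 26}, right has 4 {12, 27, 1, 28}.
  Root 17: left subtree has 2 nodes {29, 15}, right has 1 {26}.
    Root 15: left subtree has 1 node {29}, right has 0 { }.
  Root 28: left subtree has 3 nodes {12, 27, 1}, right has 0 { }.
    Root 12: left subtree has 0 nodes { }, right has 2 {27, 1}.
      Root 27: left subtree has 0 nodes { }, right has 1 {1}.

29, 15, 26, 17, 1, 27, 12, 28, 9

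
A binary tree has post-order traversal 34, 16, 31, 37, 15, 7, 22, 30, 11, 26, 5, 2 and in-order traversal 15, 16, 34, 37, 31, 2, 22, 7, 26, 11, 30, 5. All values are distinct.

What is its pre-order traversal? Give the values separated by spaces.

2 15 37 16 34 31 5 26 22 7 11 30

The last element of post-order is the root; it splits in-order into left and right subtrees.
Root 2: left subtree has 5 nodes {15, 16, 34, 37, 31}, right has 6 {22, 7, 26, 11, 30, 5}.
  Root 15: left subtree has 0 nodes { }, right has 4 {16, 34, 37, 31}.
    Root 37: left subtree has 2 nodes {16, 34}, right has 1 {31}.
      Root 16: left subtree has 0 nodes { }, right has 1 {34}.
  Root 5: left subtree has 5 nodes {22, 7, 26, 11, 30}, right has 0 { }.
    Root 26: left subtree has 2 nodes {22, 7}, right has 2 {11, 30}.
      Root 22: left subtree has 0 nodes { }, right has 1 {7}.
      Root 11: left subtree has 0 nodes { }, right has 1 {30}.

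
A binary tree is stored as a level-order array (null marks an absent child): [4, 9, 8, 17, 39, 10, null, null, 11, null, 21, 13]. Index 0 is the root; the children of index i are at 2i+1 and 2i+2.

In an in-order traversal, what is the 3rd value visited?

9

In-order visits the left subtree, then the node, then the right subtree.
At 4: go left to 9.
  At 9: go left to 17.
    At 17: no left child.
    Visit 17.
    At 17: go right to 11.
      11 is a leaf — visit 11.
  Visit 9.
  At 9: go right to 39.
    At 39: no left child.
    Visit 39.
    At 39: go right to 21.
      21 is a leaf — visit 21.
Visit 4.
At 4: go right to 8.
  At 8: go left to 10.
    At 10: go left to 13.
      13 is a leaf — visit 13.
    Visit 10.
    At 10: no right child.
  Visit 8.
  At 8: no right child.
Full in-order sequence: 17, 11, 9, 39, 21, 4, 13, 10, 8.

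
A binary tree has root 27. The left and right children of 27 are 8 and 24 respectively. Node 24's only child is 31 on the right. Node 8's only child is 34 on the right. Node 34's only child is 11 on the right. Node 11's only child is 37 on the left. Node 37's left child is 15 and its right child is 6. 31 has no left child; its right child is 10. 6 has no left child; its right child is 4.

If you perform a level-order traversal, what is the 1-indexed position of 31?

Level-order visits nodes level by level from the root, left to right within each level.
Level 0: 27
Level 1: 8, 24
Level 2: 34, 31
Level 3: 11, 10
Level 4: 37
Level 5: 15, 6
Level 6: 4
Full level-order sequence: 27, 8, 24, 34, 31, 11, 10, 37, 15, 6, 4.

5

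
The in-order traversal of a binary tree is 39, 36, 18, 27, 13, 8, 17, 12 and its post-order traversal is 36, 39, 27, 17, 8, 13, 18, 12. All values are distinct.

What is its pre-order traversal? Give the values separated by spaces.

12 18 39 36 13 27 8 17

The last element of post-order is the root; it splits in-order into left and right subtrees.
Root 12: left subtree has 7 nodes {39, 36, 18, 27, 13, 8, 17}, right has 0 { }.
  Root 18: left subtree has 2 nodes {39, 36}, right has 4 {27, 13, 8, 17}.
    Root 39: left subtree has 0 nodes { }, right has 1 {36}.
    Root 13: left subtree has 1 node {27}, right has 2 {8, 17}.
      Root 8: left subtree has 0 nodes { }, right has 1 {17}.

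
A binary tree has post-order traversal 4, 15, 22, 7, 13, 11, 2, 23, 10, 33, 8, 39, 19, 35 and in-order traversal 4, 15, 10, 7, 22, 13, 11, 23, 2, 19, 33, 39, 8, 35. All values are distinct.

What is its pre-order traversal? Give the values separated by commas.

The last element of post-order is the root; it splits in-order into left and right subtrees.
Root 35: left subtree has 13 nodes {4, 15, 10, 7, 22, 13, 11, 23, 2, 19, 33, 39, 8}, right has 0 { }.
  Root 19: left subtree has 9 nodes {4, 15, 10, 7, 22, 13, 11, 23, 2}, right has 3 {33, 39, 8}.
    Root 10: left subtree has 2 nodes {4, 15}, right has 6 {7, 22, 13, 11, 23, 2}.
      Root 15: left subtree has 1 node {4}, right has 0 { }.
      Root 23: left subtree has 4 nodes {7, 22, 13, 11}, right has 1 {2}.
        Root 11: left subtree has 3 nodes {7, 22, 13}, right has 0 { }.
          Root 13: left subtree has 2 nodes {7, 22}, right has 0 { }.
            Root 7: left subtree has 0 nodes { }, right has 1 {22}.
    Root 39: left subtree has 1 node {33}, right has 1 {8}.

35, 19, 10, 15, 4, 23, 11, 13, 7, 22, 2, 39, 33, 8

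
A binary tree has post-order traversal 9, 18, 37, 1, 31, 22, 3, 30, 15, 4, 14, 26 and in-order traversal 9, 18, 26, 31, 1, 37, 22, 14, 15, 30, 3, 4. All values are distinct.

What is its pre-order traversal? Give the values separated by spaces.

The last element of post-order is the root; it splits in-order into left and right subtrees.
Root 26: left subtree has 2 nodes {9, 18}, right has 9 {31, 1, 37, 22, 14, 15, 30, 3, 4}.
  Root 18: left subtree has 1 node {9}, right has 0 { }.
  Root 14: left subtree has 4 nodes {31, 1, 37, 22}, right has 4 {15, 30, 3, 4}.
    Root 22: left subtree has 3 nodes {31, 1, 37}, right has 0 { }.
      Root 31: left subtree has 0 nodes { }, right has 2 {1, 37}.
        Root 1: left subtree has 0 nodes { }, right has 1 {37}.
    Root 4: left subtree has 3 nodes {15, 30, 3}, right has 0 { }.
      Root 15: left subtree has 0 nodes { }, right has 2 {30, 3}.
        Root 30: left subtree has 0 nodes { }, right has 1 {3}.

26 18 9 14 22 31 1 37 4 15 30 3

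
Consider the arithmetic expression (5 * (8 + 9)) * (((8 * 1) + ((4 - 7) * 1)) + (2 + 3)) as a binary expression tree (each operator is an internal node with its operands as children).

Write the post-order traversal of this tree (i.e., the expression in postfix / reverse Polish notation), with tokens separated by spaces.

Post-order on an expression tree gives postfix notation: for each operator, emit left operand, right operand, then the operator.

5 8 9 + * 8 1 * 4 7 - 1 * + 2 3 + + *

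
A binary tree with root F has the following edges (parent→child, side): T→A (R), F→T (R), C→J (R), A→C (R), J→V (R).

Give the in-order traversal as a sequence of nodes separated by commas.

In-order visits the left subtree, then the node, then the right subtree.
At F: no left child.
Visit F.
At F: go right to T.
  At T: no left child.
  Visit T.
  At T: go right to A.
    At A: no left child.
    Visit A.
    At A: go right to C.
      At C: no left child.
      Visit C.
      At C: go right to J.
        At J: no left child.
        Visit J.
        At J: go right to V.
          V is a leaf — visit V.

F, T, A, C, J, V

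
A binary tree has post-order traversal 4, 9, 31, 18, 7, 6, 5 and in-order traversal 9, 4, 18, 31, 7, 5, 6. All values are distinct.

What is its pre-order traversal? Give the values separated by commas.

The last element of post-order is the root; it splits in-order into left and right subtrees.
Root 5: left subtree has 5 nodes {9, 4, 18, 31, 7}, right has 1 {6}.
  Root 7: left subtree has 4 nodes {9, 4, 18, 31}, right has 0 { }.
    Root 18: left subtree has 2 nodes {9, 4}, right has 1 {31}.
      Root 9: left subtree has 0 nodes { }, right has 1 {4}.

5, 7, 18, 9, 4, 31, 6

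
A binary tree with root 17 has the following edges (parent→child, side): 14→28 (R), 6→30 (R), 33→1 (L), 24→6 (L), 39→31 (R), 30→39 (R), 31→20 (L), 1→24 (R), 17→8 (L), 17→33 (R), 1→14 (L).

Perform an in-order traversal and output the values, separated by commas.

8, 17, 14, 28, 1, 6, 30, 39, 20, 31, 24, 33

In-order visits the left subtree, then the node, then the right subtree.
At 17: go left to 8.
  8 is a leaf — visit 8.
Visit 17.
At 17: go right to 33.
  At 33: go left to 1.
    At 1: go left to 14.
      At 14: no left child.
      Visit 14.
      At 14: go right to 28.
        28 is a leaf — visit 28.
    Visit 1.
    At 1: go right to 24.
      At 24: go left to 6.
        At 6: no left child.
        Visit 6.
        At 6: go right to 30.
          At 30: no left child.
          Visit 30.
          At 30: go right to 39.
            At 39: no left child.
            Visit 39.
            At 39: go right to 31.
              At 31: go left to 20.
                20 is a leaf — visit 20.
              Visit 31.
              At 31: no right child.
      Visit 24.
      At 24: no right child.
  Visit 33.
  At 33: no right child.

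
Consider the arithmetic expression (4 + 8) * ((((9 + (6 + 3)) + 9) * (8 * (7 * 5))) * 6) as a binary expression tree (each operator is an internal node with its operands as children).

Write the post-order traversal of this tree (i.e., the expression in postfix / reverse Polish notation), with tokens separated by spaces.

Post-order on an expression tree gives postfix notation: for each operator, emit left operand, right operand, then the operator.

4 8 + 9 6 3 + + 9 + 8 7 5 * * * 6 * *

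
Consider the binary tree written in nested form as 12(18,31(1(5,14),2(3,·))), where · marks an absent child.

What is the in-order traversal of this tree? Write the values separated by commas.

18, 12, 5, 1, 14, 31, 3, 2

In-order visits the left subtree, then the node, then the right subtree.
At 12: go left to 18.
  18 is a leaf — visit 18.
Visit 12.
At 12: go right to 31.
  At 31: go left to 1.
    At 1: go left to 5.
      5 is a leaf — visit 5.
    Visit 1.
    At 1: go right to 14.
      14 is a leaf — visit 14.
  Visit 31.
  At 31: go right to 2.
    At 2: go left to 3.
      3 is a leaf — visit 3.
    Visit 2.
    At 2: no right child.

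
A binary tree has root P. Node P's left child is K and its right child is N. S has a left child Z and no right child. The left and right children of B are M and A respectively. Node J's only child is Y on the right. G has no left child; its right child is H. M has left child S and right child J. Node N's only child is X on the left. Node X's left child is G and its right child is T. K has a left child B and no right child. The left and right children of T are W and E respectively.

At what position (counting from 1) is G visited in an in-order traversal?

In-order visits the left subtree, then the node, then the right subtree.
At P: go left to K.
  At K: go left to B.
    At B: go left to M.
      At M: go left to S.
        At S: go left to Z.
          Z is a leaf — visit Z.
        Visit S.
        At S: no right child.
      Visit M.
      At M: go right to J.
        At J: no left child.
        Visit J.
        At J: go right to Y.
          Y is a leaf — visit Y.
    Visit B.
    At B: go right to A.
      A is a leaf — visit A.
  Visit K.
  At K: no right child.
Visit P.
At P: go right to N.
  At N: go left to X.
    At X: go left to G.
      At G: no left child.
      Visit G.
      At G: go right to H.
        H is a leaf — visit H.
    Visit X.
    At X: go right to T.
      At T: go left to W.
        W is a leaf — visit W.
      Visit T.
      At T: go right to E.
        E is a leaf — visit E.
  Visit N.
  At N: no right child.
Full in-order sequence: Z, S, M, J, Y, B, A, K, P, G, H, X, W, T, E, N.

10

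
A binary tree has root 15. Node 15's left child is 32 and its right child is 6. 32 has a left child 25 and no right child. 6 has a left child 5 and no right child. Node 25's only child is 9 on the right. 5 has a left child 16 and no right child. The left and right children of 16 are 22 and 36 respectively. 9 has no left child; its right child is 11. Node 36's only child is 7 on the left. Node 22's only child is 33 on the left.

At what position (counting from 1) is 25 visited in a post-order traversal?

3

Post-order visits the left subtree, then the right subtree, then the node.
At 15: go left to 32.
  At 32: go left to 25.
    At 25: no left child.
    At 25: go right to 9.
      At 9: no left child.
      At 9: go right to 11.
        11 is a leaf — visit 11.
      Visit 9.
    Visit 25.
  At 32: no right child.
  Visit 32.
At 15: go right to 6.
  At 6: go left to 5.
    At 5: go left to 16.
      At 16: go left to 22.
        At 22: go left to 33.
          33 is a leaf — visit 33.
        At 22: no right child.
        Visit 22.
      At 16: go right to 36.
        At 36: go left to 7.
          7 is a leaf — visit 7.
        At 36: no right child.
        Visit 36.
      Visit 16.
    At 5: no right child.
    Visit 5.
  At 6: no right child.
  Visit 6.
Visit 15.
Full post-order sequence: 11, 9, 25, 32, 33, 22, 7, 36, 16, 5, 6, 15.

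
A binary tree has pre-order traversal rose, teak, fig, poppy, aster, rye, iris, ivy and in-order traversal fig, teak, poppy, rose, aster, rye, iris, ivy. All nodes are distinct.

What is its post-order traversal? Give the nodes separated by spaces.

fig poppy teak ivy iris rye aster rose

The first element of pre-order is the root; it splits in-order into left and right subtrees.
Root rose: left subtree has 3 nodes {fig, teak, poppy}, right has 4 {aster, rye, iris, ivy}.
  Root teak: left subtree has 1 node {fig}, right has 1 {poppy}.
  Root aster: left subtree has 0 nodes { }, right has 3 {rye, iris, ivy}.
    Root rye: left subtree has 0 nodes { }, right has 2 {iris, ivy}.
      Root iris: left subtree has 0 nodes { }, right has 1 {ivy}.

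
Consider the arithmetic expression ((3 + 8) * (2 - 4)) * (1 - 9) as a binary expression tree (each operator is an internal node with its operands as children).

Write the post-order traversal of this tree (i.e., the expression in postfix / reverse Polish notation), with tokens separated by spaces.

3 8 + 2 4 - * 1 9 - *

Post-order on an expression tree gives postfix notation: for each operator, emit left operand, right operand, then the operator.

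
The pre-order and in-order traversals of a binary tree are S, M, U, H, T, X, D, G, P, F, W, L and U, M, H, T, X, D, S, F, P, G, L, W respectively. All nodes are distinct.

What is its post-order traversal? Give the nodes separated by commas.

The first element of pre-order is the root; it splits in-order into left and right subtrees.
Root S: left subtree has 6 nodes {U, M, H, T, X, D}, right has 5 {F, P, G, L, W}.
  Root M: left subtree has 1 node {U}, right has 4 {H, T, X, D}.
    Root H: left subtree has 0 nodes { }, right has 3 {T, X, D}.
      Root T: left subtree has 0 nodes { }, right has 2 {X, D}.
        Root X: left subtree has 0 nodes { }, right has 1 {D}.
  Root G: left subtree has 2 nodes {F, P}, right has 2 {L, W}.
    Root P: left subtree has 1 node {F}, right has 0 { }.
    Root W: left subtree has 1 node {L}, right has 0 { }.

U, D, X, T, H, M, F, P, L, W, G, S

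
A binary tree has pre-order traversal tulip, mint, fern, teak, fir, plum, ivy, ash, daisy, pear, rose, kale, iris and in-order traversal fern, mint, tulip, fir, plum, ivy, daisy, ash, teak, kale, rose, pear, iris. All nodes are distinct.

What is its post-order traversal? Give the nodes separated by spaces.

The first element of pre-order is the root; it splits in-order into left and right subtrees.
Root tulip: left subtree has 2 nodes {fern, mint}, right has 10 {fir, plum, ivy, daisy, ash, teak, kale, rose, pear, iris}.
  Root mint: left subtree has 1 node {fern}, right has 0 { }.
  Root teak: left subtree has 5 nodes {fir, plum, ivy, daisy, ash}, right has 4 {kale, rose, pear, iris}.
    Root fir: left subtree has 0 nodes { }, right has 4 {plum, ivy, daisy, ash}.
      Root plum: left subtree has 0 nodes { }, right has 3 {ivy, daisy, ash}.
        Root ivy: left subtree has 0 nodes { }, right has 2 {daisy, ash}.
          Root ash: left subtree has 1 node {daisy}, right has 0 { }.
    Root pear: left subtree has 2 nodes {kale, rose}, right has 1 {iris}.
      Root rose: left subtree has 1 node {kale}, right has 0 { }.

fern mint daisy ash ivy plum fir kale rose iris pear teak tulip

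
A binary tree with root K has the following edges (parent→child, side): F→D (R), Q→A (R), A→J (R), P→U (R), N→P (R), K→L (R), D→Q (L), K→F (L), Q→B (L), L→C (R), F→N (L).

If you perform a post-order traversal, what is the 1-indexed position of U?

1

Post-order visits the left subtree, then the right subtree, then the node.
At K: go left to F.
  At F: go left to N.
    At N: no left child.
    At N: go right to P.
      At P: no left child.
      At P: go right to U.
        U is a leaf — visit U.
      Visit P.
    Visit N.
  At F: go right to D.
    At D: go left to Q.
      At Q: go left to B.
        B is a leaf — visit B.
      At Q: go right to A.
        At A: no left child.
        At A: go right to J.
          J is a leaf — visit J.
        Visit A.
      Visit Q.
    At D: no right child.
    Visit D.
  Visit F.
At K: go right to L.
  At L: no left child.
  At L: go right to C.
    C is a leaf — visit C.
  Visit L.
Visit K.
Full post-order sequence: U, P, N, B, J, A, Q, D, F, C, L, K.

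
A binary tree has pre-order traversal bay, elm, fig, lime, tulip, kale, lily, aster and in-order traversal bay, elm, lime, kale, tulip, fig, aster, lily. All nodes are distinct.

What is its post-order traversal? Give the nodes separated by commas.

kale, tulip, lime, aster, lily, fig, elm, bay

The first element of pre-order is the root; it splits in-order into left and right subtrees.
Root bay: left subtree has 0 nodes { }, right has 7 {elm, lime, kale, tulip, fig, aster, lily}.
  Root elm: left subtree has 0 nodes { }, right has 6 {lime, kale, tulip, fig, aster, lily}.
    Root fig: left subtree has 3 nodes {lime, kale, tulip}, right has 2 {aster, lily}.
      Root lime: left subtree has 0 nodes { }, right has 2 {kale, tulip}.
        Root tulip: left subtree has 1 node {kale}, right has 0 { }.
      Root lily: left subtree has 1 node {aster}, right has 0 { }.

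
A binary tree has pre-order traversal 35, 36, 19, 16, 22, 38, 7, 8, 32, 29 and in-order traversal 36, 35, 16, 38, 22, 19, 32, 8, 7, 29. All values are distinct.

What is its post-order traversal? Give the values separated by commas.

The first element of pre-order is the root; it splits in-order into left and right subtrees.
Root 35: left subtree has 1 node {36}, right has 8 {16, 38, 22, 19, 32, 8, 7, 29}.
  Root 19: left subtree has 3 nodes {16, 38, 22}, right has 4 {32, 8, 7, 29}.
    Root 16: left subtree has 0 nodes { }, right has 2 {38, 22}.
      Root 22: left subtree has 1 node {38}, right has 0 { }.
    Root 7: left subtree has 2 nodes {32, 8}, right has 1 {29}.
      Root 8: left subtree has 1 node {32}, right has 0 { }.

36, 38, 22, 16, 32, 8, 29, 7, 19, 35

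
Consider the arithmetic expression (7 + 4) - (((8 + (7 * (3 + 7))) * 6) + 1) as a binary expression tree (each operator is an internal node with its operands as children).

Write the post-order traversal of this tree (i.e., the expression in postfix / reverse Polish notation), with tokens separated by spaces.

7 4 + 8 7 3 7 + * + 6 * 1 + -

Post-order on an expression tree gives postfix notation: for each operator, emit left operand, right operand, then the operator.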